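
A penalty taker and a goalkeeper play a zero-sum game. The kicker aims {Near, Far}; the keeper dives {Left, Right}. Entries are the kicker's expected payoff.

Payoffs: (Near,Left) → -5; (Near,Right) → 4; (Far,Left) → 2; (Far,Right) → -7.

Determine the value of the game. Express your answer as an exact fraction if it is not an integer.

-3/2

Row minima: Near → -5, Far → -7; maximin = -5.
Column maxima: Left → 2, Right → 4; minimax = 2.
-5 ≠ 2, so there is no saddle point; optimal play is mixed.
Let the kicker play Near with probability p. Expected payoff against Left: (-5)p + 2(1−p) = −7p + 2; against Right: 4p + (-7)(1−p) = 11p − 7.
Setting these equal: −7p + 2 = 11p − 7 ⇒ −18p = -9 ⇒ p = 1/2, and the value is (-7)·(1/2) + 2 = -3/2.
For the keeper: with q = P(Left), equating Near's and Far's payoffs gives −9q + 4 = 9q − 7 ⇒ q = 11/18.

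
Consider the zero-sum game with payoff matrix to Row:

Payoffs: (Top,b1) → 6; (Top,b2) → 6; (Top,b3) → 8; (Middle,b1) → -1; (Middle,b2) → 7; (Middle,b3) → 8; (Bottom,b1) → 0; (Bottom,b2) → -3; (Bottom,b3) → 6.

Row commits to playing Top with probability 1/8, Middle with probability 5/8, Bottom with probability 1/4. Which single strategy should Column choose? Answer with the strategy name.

If Column plays b1, Row's expected payoff is (1/8)·6 + (5/8)·(-1) + (1/4)·0 = 1/8.
If Column plays b2, Row's expected payoff is (1/8)·6 + (5/8)·7 + (1/4)·(-3) = 35/8.
If Column plays b3, Row's expected payoff is (1/8)·8 + (5/8)·8 + (1/4)·6 = 15/2.
Column minimizes Row's payoff; the smallest is 1/8, so the best response is b1.

b1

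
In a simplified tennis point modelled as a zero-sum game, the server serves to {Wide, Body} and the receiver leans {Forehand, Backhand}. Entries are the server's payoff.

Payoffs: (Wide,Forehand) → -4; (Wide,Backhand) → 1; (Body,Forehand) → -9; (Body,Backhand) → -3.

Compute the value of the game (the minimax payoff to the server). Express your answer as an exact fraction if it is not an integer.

-4

Row minima: Wide → -4, Body → -9; maximin = -4.
Column maxima: Forehand → -4, Backhand → 1; minimax = -4.
Since maximin = minimax = -4, there is a saddle point and the value is -4.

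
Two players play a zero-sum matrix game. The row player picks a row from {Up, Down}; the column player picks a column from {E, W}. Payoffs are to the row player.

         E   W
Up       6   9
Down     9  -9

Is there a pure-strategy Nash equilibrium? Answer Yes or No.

No

Row minima: Up → 6, Down → -9; maximin = 6.
Column maxima: E → 9, W → 9; minimax = 9.
6 ≠ 9, so no pure-strategy equilibrium exists.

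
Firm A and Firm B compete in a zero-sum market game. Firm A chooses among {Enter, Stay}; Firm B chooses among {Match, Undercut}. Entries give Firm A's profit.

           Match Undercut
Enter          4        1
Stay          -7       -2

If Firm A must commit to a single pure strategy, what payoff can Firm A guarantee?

1

Row minima: Enter → 1, Stay → -7.
The best of these is 1.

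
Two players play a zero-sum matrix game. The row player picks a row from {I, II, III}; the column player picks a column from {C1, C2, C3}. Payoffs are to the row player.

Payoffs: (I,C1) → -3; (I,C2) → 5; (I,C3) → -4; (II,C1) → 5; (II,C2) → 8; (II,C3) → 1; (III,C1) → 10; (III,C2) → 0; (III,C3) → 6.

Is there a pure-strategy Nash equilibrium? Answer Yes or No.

No

Row minima: I → -4, II → 1, III → 0; maximin = 1.
Column maxima: C1 → 10, C2 → 8, C3 → 6; minimax = 6.
1 ≠ 6, so no pure-strategy equilibrium exists.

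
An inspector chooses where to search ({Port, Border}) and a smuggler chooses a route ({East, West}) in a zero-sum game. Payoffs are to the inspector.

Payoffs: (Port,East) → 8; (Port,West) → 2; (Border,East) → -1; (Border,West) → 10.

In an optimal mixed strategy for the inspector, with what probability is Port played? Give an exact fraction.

11/17

Row minima: Port → 2, Border → -1; maximin = 2.
Column maxima: East → 8, West → 10; minimax = 8.
2 ≠ 8, so there is no saddle point; optimal play is mixed.
Let the inspector play Port with probability p. Expected payoff against East: 8p + (-1)(1−p) = 9p − 1; against West: 2p + 10(1−p) = −8p + 10.
Setting these equal: 9p − 1 = −8p + 10 ⇒ 17p = 11 ⇒ p = 11/17, and the value is (9)·(11/17) − 1 = 82/17.
For the smuggler: with q = P(East), equating Port's and Border's payoffs gives 6q + 2 = −11q + 10 ⇒ q = 8/17.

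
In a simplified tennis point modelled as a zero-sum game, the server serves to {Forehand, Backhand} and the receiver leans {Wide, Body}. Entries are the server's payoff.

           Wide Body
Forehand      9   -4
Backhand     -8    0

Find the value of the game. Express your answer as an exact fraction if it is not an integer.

-32/21

Row minima: Forehand → -4, Backhand → -8; maximin = -4.
Column maxima: Wide → 9, Body → 0; minimax = 0.
-4 ≠ 0, so there is no saddle point; optimal play is mixed.
Let the server play Forehand with probability p. Expected payoff against Wide: 9p + (-8)(1−p) = 17p − 8; against Body: (-4)p + 0(1−p) = −4p.
Setting these equal: 17p − 8 = −4p ⇒ 21p = 8 ⇒ p = 8/21, and the value is (17)·(8/21) − 8 = -32/21.
For the receiver: with q = P(Wide), equating Forehand's and Backhand's payoffs gives 13q − 4 = −8q ⇒ q = 4/21.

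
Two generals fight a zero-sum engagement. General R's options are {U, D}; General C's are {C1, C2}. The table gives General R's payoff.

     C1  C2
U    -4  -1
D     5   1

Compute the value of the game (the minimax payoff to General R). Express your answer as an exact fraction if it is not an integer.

1

Row minima: U → -4, D → 1; maximin = 1.
Column maxima: C1 → 5, C2 → 1; minimax = 1.
Since maximin = minimax = 1, there is a saddle point and the value is 1.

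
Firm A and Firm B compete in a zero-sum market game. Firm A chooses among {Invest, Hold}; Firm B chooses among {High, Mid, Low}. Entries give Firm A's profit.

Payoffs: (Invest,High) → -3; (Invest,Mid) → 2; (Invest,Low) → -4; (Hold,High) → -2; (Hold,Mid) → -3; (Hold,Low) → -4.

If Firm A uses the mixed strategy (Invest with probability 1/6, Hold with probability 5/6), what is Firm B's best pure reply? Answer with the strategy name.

Low

If Firm B plays High, Firm A's expected payoff is (1/6)·(-3) + (5/6)·(-2) = -13/6.
If Firm B plays Mid, Firm A's expected payoff is (1/6)·2 + (5/6)·(-3) = -13/6.
If Firm B plays Low, Firm A's expected payoff is (1/6)·(-4) + (5/6)·(-4) = -4.
Firm B minimizes Firm A's payoff; the smallest is -4, so the best response is Low.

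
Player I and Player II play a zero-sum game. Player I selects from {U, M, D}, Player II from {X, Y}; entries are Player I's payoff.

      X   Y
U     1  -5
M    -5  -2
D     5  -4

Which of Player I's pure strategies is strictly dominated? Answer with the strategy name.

D gives a strictly higher payoff than U against every column: 5 > 1, -4 > -5.
So U is strictly dominated and Player I never plays it.

U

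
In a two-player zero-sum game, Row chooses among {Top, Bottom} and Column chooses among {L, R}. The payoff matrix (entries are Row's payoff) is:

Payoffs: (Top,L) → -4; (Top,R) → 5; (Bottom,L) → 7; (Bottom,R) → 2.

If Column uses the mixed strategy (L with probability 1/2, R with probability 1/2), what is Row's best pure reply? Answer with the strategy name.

Bottom

Expected payoff of Top: (1/2)·(-4) + (1/2)·5 = 1/2.
Expected payoff of Bottom: (1/2)·7 + (1/2)·2 = 9/2.
The largest is 9/2, so Row's best response is Bottom.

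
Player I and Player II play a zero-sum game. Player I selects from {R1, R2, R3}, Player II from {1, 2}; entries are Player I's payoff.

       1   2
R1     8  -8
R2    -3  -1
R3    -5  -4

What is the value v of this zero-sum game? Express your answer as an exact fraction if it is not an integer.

Row minima: R1 → -8, R2 → -3, R3 → -5; maximin = -3.
Column maxima: 1 → 8, 2 → -1; minimax = -1.
-3 ≠ -1, so there is no saddle point; optimal play is mixed.
R3 is strictly dominated by R2, so Player I never plays it.
On the remaining 2×2 (R1, R2 vs 1, 2):
Let Player I play R1 with probability p. Expected payoff against 1: 8p + (-3)(1−p) = 11p − 3; against 2: (-8)p + (-1)(1−p) = −7p − 1.
Setting these equal: 11p − 3 = −7p − 1 ⇒ 18p = 2 ⇒ p = 1/9, and the value is (11)·(1/9) − 3 = -16/9.
For Player II: with q = P(1), equating R1's and R2's payoffs gives 16q − 8 = −2q − 1 ⇒ q = 7/18.

-16/9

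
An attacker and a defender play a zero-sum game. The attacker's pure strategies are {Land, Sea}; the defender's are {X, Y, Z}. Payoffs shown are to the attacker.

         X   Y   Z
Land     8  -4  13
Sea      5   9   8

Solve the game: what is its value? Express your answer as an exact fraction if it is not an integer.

Row minima: Land → -4, Sea → 5; maximin = 5.
Column maxima: X → 8, Y → 9, Z → 13; minimax = 8.
5 ≠ 8, so there is no saddle point; optimal play is mixed.
Z is strictly dominated by X (it gives the attacker strictly more in every row), so the defender never plays it.
On the remaining 2×2 (Land, Sea vs X, Y):
Let the attacker play Land with probability p. Expected payoff against X: 8p + 5(1−p) = 3p + 5; against Y: (-4)p + 9(1−p) = −13p + 9.
Setting these equal: 3p + 5 = −13p + 9 ⇒ 16p = 4 ⇒ p = 1/4, and the value is (3)·(1/4) + 5 = 23/4.
For the defender: with q = P(X), equating Land's and Sea's payoffs gives 12q − 4 = −4q + 9 ⇒ q = 13/16.

23/4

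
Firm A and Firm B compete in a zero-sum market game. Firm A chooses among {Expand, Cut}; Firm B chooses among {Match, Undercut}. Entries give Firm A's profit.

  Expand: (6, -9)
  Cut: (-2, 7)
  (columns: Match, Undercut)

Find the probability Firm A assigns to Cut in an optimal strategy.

5/8

Row minima: Expand → -9, Cut → -2; maximin = -2.
Column maxima: Match → 6, Undercut → 7; minimax = 6.
-2 ≠ 6, so there is no saddle point; optimal play is mixed.
Let Firm A play Expand with probability p. Expected payoff against Match: 6p + (-2)(1−p) = 8p − 2; against Undercut: (-9)p + 7(1−p) = −16p + 7.
Setting these equal: 8p − 2 = −16p + 7 ⇒ 24p = 9 ⇒ p = 3/8, and the value is (8)·(3/8) − 2 = 1.
For Firm B: with q = P(Match), equating Expand's and Cut's payoffs gives 15q − 9 = −9q + 7 ⇒ q = 2/3.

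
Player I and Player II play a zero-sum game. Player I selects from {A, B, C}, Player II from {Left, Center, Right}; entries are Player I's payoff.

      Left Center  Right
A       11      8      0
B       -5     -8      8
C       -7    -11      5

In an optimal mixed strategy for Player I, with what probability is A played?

2/3

Row minima: A → 0, B → -8, C → -11; maximin = 0.
Column maxima: Left → 11, Center → 8, Right → 8; minimax = 8.
0 ≠ 8, so there is no saddle point; optimal play is mixed.
C is strictly dominated by B, so Player I never plays it.
Left is strictly dominated by Center (it gives Player I strictly more in every row), so Player II never plays it.
On the remaining 2×2 (A, B vs Center, Right):
Let Player I play A with probability p. Expected payoff against Center: 8p + (-8)(1−p) = 16p − 8; against Right: 0p + 8(1−p) = −8p + 8.
Setting these equal: 16p − 8 = −8p + 8 ⇒ 24p = 16 ⇒ p = 2/3, and the value is (16)·(2/3) − 8 = 8/3.
For Player II: with q = P(Center), equating A's and B's payoffs gives 8q = −16q + 8 ⇒ q = 1/3.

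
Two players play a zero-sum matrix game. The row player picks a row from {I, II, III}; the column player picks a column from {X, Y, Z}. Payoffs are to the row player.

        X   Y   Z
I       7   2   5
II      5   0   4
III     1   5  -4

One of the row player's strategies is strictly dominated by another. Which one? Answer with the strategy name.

I gives a strictly higher payoff than II against every column: 7 > 5, 2 > 0, 5 > 4.
So II is strictly dominated and the row player never plays it.

II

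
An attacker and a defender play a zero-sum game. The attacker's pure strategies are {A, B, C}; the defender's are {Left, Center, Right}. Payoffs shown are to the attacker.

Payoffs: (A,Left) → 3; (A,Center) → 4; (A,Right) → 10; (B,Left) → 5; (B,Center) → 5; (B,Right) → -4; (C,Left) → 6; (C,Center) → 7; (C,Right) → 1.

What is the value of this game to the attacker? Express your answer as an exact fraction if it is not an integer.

Row minima: A → 3, B → -4, C → 1; maximin = 3.
Column maxima: Left → 6, Center → 7, Right → 10; minimax = 6.
3 ≠ 6, so there is no saddle point; optimal play is mixed.
B is strictly dominated by C, so the attacker never plays it.
With B eliminated, Center is strictly dominated by Left (it gives the attacker strictly more in every remaining row), so the defender never plays it.
On the remaining 2×2 (A, C vs Left, Right):
Let the attacker play A with probability p. Expected payoff against Left: 3p + 6(1−p) = −3p + 6; against Right: 10p + 1(1−p) = 9p + 1.
Setting these equal: −3p + 6 = 9p + 1 ⇒ −12p = -5 ⇒ p = 5/12, and the value is (-3)·(5/12) + 6 = 19/4.
For the defender: with q = P(Left), equating A's and C's payoffs gives −7q + 10 = 5q + 1 ⇒ q = 3/4.

19/4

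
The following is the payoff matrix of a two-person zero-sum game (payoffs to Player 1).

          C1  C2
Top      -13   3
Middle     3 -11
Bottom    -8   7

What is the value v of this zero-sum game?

-67/29

Row minima: Top → -13, Middle → -11, Bottom → -8; maximin = -8.
Column maxima: C1 → 3, C2 → 7; minimax = 3.
-8 ≠ 3, so there is no saddle point; optimal play is mixed.
Top is strictly dominated by Bottom, so Player 1 never plays it.
On the remaining 2×2 (Middle, Bottom vs C1, C2):
Let Player 1 play Middle with probability p. Expected payoff against C1: 3p + (-8)(1−p) = 11p − 8; against C2: (-11)p + 7(1−p) = −18p + 7.
Setting these equal: 11p − 8 = −18p + 7 ⇒ 29p = 15 ⇒ p = 15/29, and the value is (11)·(15/29) − 8 = -67/29.
For Player 2: with q = P(C1), equating Middle's and Bottom's payoffs gives 14q − 11 = −15q + 7 ⇒ q = 18/29.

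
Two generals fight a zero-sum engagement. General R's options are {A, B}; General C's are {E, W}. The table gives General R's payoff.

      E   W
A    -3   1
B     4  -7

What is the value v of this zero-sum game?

-17/15

Row minima: A → -3, B → -7; maximin = -3.
Column maxima: E → 4, W → 1; minimax = 1.
-3 ≠ 1, so there is no saddle point; optimal play is mixed.
Let General R play A with probability p. Expected payoff against E: (-3)p + 4(1−p) = −7p + 4; against W: 1p + (-7)(1−p) = 8p − 7.
Setting these equal: −7p + 4 = 8p − 7 ⇒ −15p = -11 ⇒ p = 11/15, and the value is (-7)·(11/15) + 4 = -17/15.
For General C: with q = P(E), equating A's and B's payoffs gives −4q + 1 = 11q − 7 ⇒ q = 8/15.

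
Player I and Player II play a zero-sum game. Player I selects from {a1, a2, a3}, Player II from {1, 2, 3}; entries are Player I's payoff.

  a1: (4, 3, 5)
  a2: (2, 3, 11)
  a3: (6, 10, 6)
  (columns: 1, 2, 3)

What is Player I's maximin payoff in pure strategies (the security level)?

Row minima: a1 → 3, a2 → 2, a3 → 6.
The best of these is 6.

6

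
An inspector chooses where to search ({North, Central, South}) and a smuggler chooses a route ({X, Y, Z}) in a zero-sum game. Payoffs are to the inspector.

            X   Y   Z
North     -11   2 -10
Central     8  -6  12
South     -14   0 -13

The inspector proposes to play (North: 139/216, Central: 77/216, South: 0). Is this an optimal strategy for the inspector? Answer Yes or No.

No

Against X this mix gives (139/216)·(-11) + (77/216)·8 = -913/216.
Against Y this mix gives (139/216)·2 + (77/216)·(-6) = -23/27.
Against Z this mix gives (139/216)·(-10) + (77/216)·12 = -233/108.
The smuggler will play X, holding the inspector to -913/216. Shifting weight toward the row that does better against X would raise this floor (the equalizing mix achieves -50/27 against both X and Y), so the proposed strategy is not optimal.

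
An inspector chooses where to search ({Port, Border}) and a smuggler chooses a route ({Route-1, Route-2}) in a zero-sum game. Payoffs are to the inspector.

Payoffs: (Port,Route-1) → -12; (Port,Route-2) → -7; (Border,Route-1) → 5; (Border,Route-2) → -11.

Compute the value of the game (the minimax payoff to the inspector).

Row minima: Port → -12, Border → -11; maximin = -11.
Column maxima: Route-1 → 5, Route-2 → -7; minimax = -7.
-11 ≠ -7, so there is no saddle point; optimal play is mixed.
Let the inspector play Port with probability p. Expected payoff against Route-1: (-12)p + 5(1−p) = −17p + 5; against Route-2: (-7)p + (-11)(1−p) = 4p − 11.
Setting these equal: −17p + 5 = 4p − 11 ⇒ −21p = -16 ⇒ p = 16/21, and the value is (-17)·(16/21) + 5 = -167/21.
For the smuggler: with q = P(Route-1), equating Port's and Border's payoffs gives −5q − 7 = 16q − 11 ⇒ q = 4/21.

-167/21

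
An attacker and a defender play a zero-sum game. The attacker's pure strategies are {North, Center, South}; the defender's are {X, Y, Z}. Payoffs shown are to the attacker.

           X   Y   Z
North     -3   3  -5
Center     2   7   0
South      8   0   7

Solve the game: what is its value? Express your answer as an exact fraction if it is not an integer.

7/2

Row minima: North → -5, Center → 0, South → 0; maximin = 0.
Column maxima: X → 8, Y → 7, Z → 7; minimax = 7.
0 ≠ 7, so there is no saddle point; optimal play is mixed.
North is strictly dominated by Center, so the attacker never plays it.
X is strictly dominated by Z (it gives the attacker strictly more in every row), so the defender never plays it.
On the remaining 2×2 (Center, South vs Y, Z):
Let the attacker play Center with probability p. Expected payoff against Y: 7p + 0(1−p) = 7p; against Z: 0p + 7(1−p) = −7p + 7.
Setting these equal: 7p = −7p + 7 ⇒ 14p = 7 ⇒ p = 1/2, and the value is (7)·(1/2) = 7/2.
For the defender: with q = P(Y), equating Center's and South's payoffs gives 7q = −7q + 7 ⇒ q = 1/2.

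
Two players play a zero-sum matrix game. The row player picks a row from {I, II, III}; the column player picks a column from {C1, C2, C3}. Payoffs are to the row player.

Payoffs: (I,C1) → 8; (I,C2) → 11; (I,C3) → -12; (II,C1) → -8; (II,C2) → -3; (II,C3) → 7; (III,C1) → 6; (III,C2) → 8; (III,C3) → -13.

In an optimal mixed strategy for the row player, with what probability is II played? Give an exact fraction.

4/7

Row minima: I → -12, II → -8, III → -13; maximin = -8.
Column maxima: C1 → 8, C2 → 11, C3 → 7; minimax = 7.
-8 ≠ 7, so there is no saddle point; optimal play is mixed.
III is strictly dominated by I, so the row player never plays it.
C2 is strictly dominated by C1 (it gives the row player strictly more in every row), so the column player never plays it.
On the remaining 2×2 (I, II vs C1, C3):
Let the row player play I with probability p. Expected payoff against C1: 8p + (-8)(1−p) = 16p − 8; against C3: (-12)p + 7(1−p) = −19p + 7.
Setting these equal: 16p − 8 = −19p + 7 ⇒ 35p = 15 ⇒ p = 3/7, and the value is (16)·(3/7) − 8 = -8/7.
For the column player: with q = P(C1), equating I's and II's payoffs gives 20q − 12 = −15q + 7 ⇒ q = 19/35.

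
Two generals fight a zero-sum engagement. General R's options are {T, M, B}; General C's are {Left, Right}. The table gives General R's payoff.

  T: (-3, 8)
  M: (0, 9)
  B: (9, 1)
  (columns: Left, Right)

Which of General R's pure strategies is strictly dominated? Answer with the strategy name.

T

M gives a strictly higher payoff than T against every column: 0 > -3, 9 > 8.
So T is strictly dominated and General R never plays it.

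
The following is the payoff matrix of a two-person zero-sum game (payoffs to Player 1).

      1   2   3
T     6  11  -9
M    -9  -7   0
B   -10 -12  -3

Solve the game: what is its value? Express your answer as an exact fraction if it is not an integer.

-27/8

Row minima: T → -9, M → -9, B → -12; maximin = -9.
Column maxima: 1 → 6, 2 → 11, 3 → 0; minimax = 0.
-9 ≠ 0, so there is no saddle point; optimal play is mixed.
B is strictly dominated by M, so Player 1 never plays it.
With B eliminated, 2 is strictly dominated by 1 (it gives Player 1 strictly more in every remaining row), so Player 2 never plays it.
On the remaining 2×2 (T, M vs 1, 3):
Let Player 1 play T with probability p. Expected payoff against 1: 6p + (-9)(1−p) = 15p − 9; against 3: (-9)p + 0(1−p) = −9p.
Setting these equal: 15p − 9 = −9p ⇒ 24p = 9 ⇒ p = 3/8, and the value is (15)·(3/8) − 9 = -27/8.
For Player 2: with q = P(1), equating T's and M's payoffs gives 15q − 9 = −9q ⇒ q = 3/8.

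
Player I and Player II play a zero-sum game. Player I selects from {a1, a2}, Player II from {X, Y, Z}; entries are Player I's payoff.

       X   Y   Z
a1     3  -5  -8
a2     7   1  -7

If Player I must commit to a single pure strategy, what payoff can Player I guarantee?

Row minima: a1 → -8, a2 → -7.
The best of these is -7.

-7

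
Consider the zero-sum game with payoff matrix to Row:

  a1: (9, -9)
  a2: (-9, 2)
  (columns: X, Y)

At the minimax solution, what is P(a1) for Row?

Row minima: a1 → -9, a2 → -9; maximin = -9.
Column maxima: X → 9, Y → 2; minimax = 2.
-9 ≠ 2, so there is no saddle point; optimal play is mixed.
Let Row play a1 with probability p. Expected payoff against X: 9p + (-9)(1−p) = 18p − 9; against Y: (-9)p + 2(1−p) = −11p + 2.
Setting these equal: 18p − 9 = −11p + 2 ⇒ 29p = 11 ⇒ p = 11/29, and the value is (18)·(11/29) − 9 = -63/29.
For Column: with q = P(X), equating a1's and a2's payoffs gives 18q − 9 = −11q + 2 ⇒ q = 11/29.

11/29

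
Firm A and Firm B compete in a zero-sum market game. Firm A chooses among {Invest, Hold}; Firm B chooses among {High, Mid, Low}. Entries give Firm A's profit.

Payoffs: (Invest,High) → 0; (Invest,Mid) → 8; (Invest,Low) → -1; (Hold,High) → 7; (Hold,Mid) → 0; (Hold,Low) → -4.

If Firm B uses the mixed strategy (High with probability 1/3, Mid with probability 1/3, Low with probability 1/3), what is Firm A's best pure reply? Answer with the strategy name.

Invest

Expected payoff of Invest: (1/3)·0 + (1/3)·8 + (1/3)·(-1) = 7/3.
Expected payoff of Hold: (1/3)·7 + (1/3)·0 + (1/3)·(-4) = 1.
The largest is 7/3, so Firm A's best response is Invest.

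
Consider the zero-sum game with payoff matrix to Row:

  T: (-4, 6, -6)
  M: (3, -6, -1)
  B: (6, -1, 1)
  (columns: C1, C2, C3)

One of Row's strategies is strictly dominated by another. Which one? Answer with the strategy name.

B gives a strictly higher payoff than M against every column: 6 > 3, -1 > -6, 1 > -1.
So M is strictly dominated and Row never plays it.

M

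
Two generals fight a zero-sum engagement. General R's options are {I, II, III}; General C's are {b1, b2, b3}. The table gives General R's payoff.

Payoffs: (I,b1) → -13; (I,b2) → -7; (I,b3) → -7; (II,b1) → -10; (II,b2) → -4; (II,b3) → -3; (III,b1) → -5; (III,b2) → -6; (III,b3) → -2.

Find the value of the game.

-40/7

Row minima: I → -13, II → -10, III → -6; maximin = -6.
Column maxima: b1 → -5, b2 → -4, b3 → -2; minimax = -5.
-6 ≠ -5, so there is no saddle point; optimal play is mixed.
I is strictly dominated by II, so General R never plays it.
b3 is strictly dominated by b1 (it gives General R strictly more in every row), so General C never plays it.
On the remaining 2×2 (II, III vs b1, b2):
Let General R play II with probability p. Expected payoff against b1: (-10)p + (-5)(1−p) = −5p − 5; against b2: (-4)p + (-6)(1−p) = 2p − 6.
Setting these equal: −5p − 5 = 2p − 6 ⇒ −7p = -1 ⇒ p = 1/7, and the value is (-5)·(1/7) − 5 = -40/7.
For General C: with q = P(b1), equating II's and III's payoffs gives −6q − 4 = q − 6 ⇒ q = 2/7.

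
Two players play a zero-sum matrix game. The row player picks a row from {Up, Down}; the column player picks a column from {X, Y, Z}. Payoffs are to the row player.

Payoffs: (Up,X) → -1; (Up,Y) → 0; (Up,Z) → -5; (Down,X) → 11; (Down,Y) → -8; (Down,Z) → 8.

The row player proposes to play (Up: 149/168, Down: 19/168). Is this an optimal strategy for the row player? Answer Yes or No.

Against X this mix gives (149/168)·(-1) + (19/168)·11 = 5/14.
Against Y this mix gives (149/168)·0 + (19/168)·(-8) = -19/21.
Against Z this mix gives (149/168)·(-5) + (19/168)·8 = -593/168.
The column player will play Z, holding the row player to -593/168. Shifting weight toward the row that does better against Z would raise this floor (the equalizing mix achieves -40/21 against both Z and Y), so the proposed strategy is not optimal.

No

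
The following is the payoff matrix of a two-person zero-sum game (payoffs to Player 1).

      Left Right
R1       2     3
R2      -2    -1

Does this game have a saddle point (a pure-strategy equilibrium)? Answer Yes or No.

Yes

Row minima: R1 → 2, R2 → -2; maximin = 2.
Column maxima: Left → 2, Right → 3; minimax = 2.
maximin = minimax = 2, so a saddle point exists.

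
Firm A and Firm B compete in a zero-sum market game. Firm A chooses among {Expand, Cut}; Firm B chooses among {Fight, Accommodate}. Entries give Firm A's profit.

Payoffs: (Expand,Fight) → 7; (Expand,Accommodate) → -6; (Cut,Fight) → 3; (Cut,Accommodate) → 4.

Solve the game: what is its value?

23/7

Row minima: Expand → -6, Cut → 3; maximin = 3.
Column maxima: Fight → 7, Accommodate → 4; minimax = 4.
3 ≠ 4, so there is no saddle point; optimal play is mixed.
Let Firm A play Expand with probability p. Expected payoff against Fight: 7p + 3(1−p) = 4p + 3; against Accommodate: (-6)p + 4(1−p) = −10p + 4.
Setting these equal: 4p + 3 = −10p + 4 ⇒ 14p = 1 ⇒ p = 1/14, and the value is (4)·(1/14) + 3 = 23/7.
For Firm B: with q = P(Fight), equating Expand's and Cut's payoffs gives 13q − 6 = −q + 4 ⇒ q = 5/7.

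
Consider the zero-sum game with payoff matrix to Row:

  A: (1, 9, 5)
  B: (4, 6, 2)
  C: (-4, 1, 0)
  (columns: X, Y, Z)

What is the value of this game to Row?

Row minima: A → 1, B → 2, C → -4; maximin = 2.
Column maxima: X → 4, Y → 9, Z → 5; minimax = 4.
2 ≠ 4, so there is no saddle point; optimal play is mixed.
C is strictly dominated by A, so Row never plays it.
Y is strictly dominated by X (it gives Row strictly more in every row), so Column never plays it.
On the remaining 2×2 (A, B vs X, Z):
Let Row play A with probability p. Expected payoff against X: 1p + 4(1−p) = −3p + 4; against Z: 5p + 2(1−p) = 3p + 2.
Setting these equal: −3p + 4 = 3p + 2 ⇒ −6p = -2 ⇒ p = 1/3, and the value is (-3)·(1/3) + 4 = 3.
For Column: with q = P(X), equating A's and B's payoffs gives −4q + 5 = 2q + 2 ⇒ q = 1/2.

3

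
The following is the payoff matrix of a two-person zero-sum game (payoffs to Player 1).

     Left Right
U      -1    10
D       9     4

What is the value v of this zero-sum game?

Row minima: U → -1, D → 4; maximin = 4.
Column maxima: Left → 9, Right → 10; minimax = 9.
4 ≠ 9, so there is no saddle point; optimal play is mixed.
Let Player 1 play U with probability p. Expected payoff against Left: (-1)p + 9(1−p) = −10p + 9; against Right: 10p + 4(1−p) = 6p + 4.
Setting these equal: −10p + 9 = 6p + 4 ⇒ −16p = -5 ⇒ p = 5/16, and the value is (-10)·(5/16) + 9 = 47/8.
For Player 2: with q = P(Left), equating U's and D's payoffs gives −11q + 10 = 5q + 4 ⇒ q = 3/8.

47/8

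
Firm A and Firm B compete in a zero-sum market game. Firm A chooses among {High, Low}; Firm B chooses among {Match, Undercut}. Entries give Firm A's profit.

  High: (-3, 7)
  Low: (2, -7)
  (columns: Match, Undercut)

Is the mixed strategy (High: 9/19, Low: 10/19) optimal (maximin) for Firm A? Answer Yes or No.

Against Match this mix gives (9/19)·(-3) + (10/19)·2 = -7/19.
Against Undercut this mix gives (9/19)·7 + (10/19)·(-7) = -7/19.
All of Firm B's active replies (Match, Undercut) yield -7/19, and no column does worse for Firm A. The mix makes Firm B indifferent and guarantees -7/19, so it is optimal.

Yes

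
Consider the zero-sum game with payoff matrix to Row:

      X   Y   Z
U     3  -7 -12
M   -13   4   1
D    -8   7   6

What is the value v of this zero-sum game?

-78/29

Row minima: U → -12, M → -13, D → -8; maximin = -8.
Column maxima: X → 3, Y → 7, Z → 6; minimax = 3.
-8 ≠ 3, so there is no saddle point; optimal play is mixed.
M is strictly dominated by D, so Row never plays it.
Y is strictly dominated by Z (it gives Row strictly more in every row), so Column never plays it.
On the remaining 2×2 (U, D vs X, Z):
Let Row play U with probability p. Expected payoff against X: 3p + (-8)(1−p) = 11p − 8; against Z: (-12)p + 6(1−p) = −18p + 6.
Setting these equal: 11p − 8 = −18p + 6 ⇒ 29p = 14 ⇒ p = 14/29, and the value is (11)·(14/29) − 8 = -78/29.
For Column: with q = P(X), equating U's and D's payoffs gives 15q − 12 = −14q + 6 ⇒ q = 18/29.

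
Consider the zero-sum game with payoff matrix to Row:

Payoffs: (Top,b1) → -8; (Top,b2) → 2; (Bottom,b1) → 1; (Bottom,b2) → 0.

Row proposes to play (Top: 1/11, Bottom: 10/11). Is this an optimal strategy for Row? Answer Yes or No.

Yes

Against b1 this mix gives (1/11)·(-8) + (10/11)·1 = 2/11.
Against b2 this mix gives (1/11)·2 + (10/11)·0 = 2/11.
All of Column's active replies (b1, b2) yield 2/11, and no column does worse for Row. The mix makes Column indifferent and guarantees 2/11, so it is optimal.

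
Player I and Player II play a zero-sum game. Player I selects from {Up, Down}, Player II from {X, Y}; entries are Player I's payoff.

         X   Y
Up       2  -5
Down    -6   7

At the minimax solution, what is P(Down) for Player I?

7/20

Row minima: Up → -5, Down → -6; maximin = -5.
Column maxima: X → 2, Y → 7; minimax = 2.
-5 ≠ 2, so there is no saddle point; optimal play is mixed.
Let Player I play Up with probability p. Expected payoff against X: 2p + (-6)(1−p) = 8p − 6; against Y: (-5)p + 7(1−p) = −12p + 7.
Setting these equal: 8p − 6 = −12p + 7 ⇒ 20p = 13 ⇒ p = 13/20, and the value is (8)·(13/20) − 6 = -4/5.
For Player II: with q = P(X), equating Up's and Down's payoffs gives 7q − 5 = −13q + 7 ⇒ q = 3/5.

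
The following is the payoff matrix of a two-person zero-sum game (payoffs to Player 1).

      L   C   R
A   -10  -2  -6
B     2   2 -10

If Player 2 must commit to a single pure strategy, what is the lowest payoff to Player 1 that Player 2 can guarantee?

Column maxima: L → 2, C → 2, R → -6.
The smallest of these is -6.

-6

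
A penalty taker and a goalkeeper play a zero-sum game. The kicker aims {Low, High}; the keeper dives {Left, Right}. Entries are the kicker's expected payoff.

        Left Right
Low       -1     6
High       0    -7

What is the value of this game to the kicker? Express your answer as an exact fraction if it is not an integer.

-1/2

Row minima: Low → -1, High → -7; maximin = -1.
Column maxima: Left → 0, Right → 6; minimax = 0.
-1 ≠ 0, so there is no saddle point; optimal play is mixed.
Let the kicker play Low with probability p. Expected payoff against Left: (-1)p + 0(1−p) = −p; against Right: 6p + (-7)(1−p) = 13p − 7.
Setting these equal: −p = 13p − 7 ⇒ −14p = -7 ⇒ p = 1/2, and the value is (-1)·(1/2) = -1/2.
For the keeper: with q = P(Left), equating Low's and High's payoffs gives −7q + 6 = 7q − 7 ⇒ q = 13/14.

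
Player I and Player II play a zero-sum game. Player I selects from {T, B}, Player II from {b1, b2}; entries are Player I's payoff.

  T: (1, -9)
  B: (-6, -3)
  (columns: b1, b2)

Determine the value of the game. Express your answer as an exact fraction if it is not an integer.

Row minima: T → -9, B → -6; maximin = -6.
Column maxima: b1 → 1, b2 → -3; minimax = -3.
-6 ≠ -3, so there is no saddle point; optimal play is mixed.
Let Player I play T with probability p. Expected payoff against b1: 1p + (-6)(1−p) = 7p − 6; against b2: (-9)p + (-3)(1−p) = −6p − 3.
Setting these equal: 7p − 6 = −6p − 3 ⇒ 13p = 3 ⇒ p = 3/13, and the value is (7)·(3/13) − 6 = -57/13.
For Player II: with q = P(b1), equating T's and B's payoffs gives 10q − 9 = −3q − 3 ⇒ q = 6/13.

-57/13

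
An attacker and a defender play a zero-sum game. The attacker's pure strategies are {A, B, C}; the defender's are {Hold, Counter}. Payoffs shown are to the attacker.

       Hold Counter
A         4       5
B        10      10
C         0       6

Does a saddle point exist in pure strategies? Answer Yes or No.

Row minima: A → 4, B → 10, C → 0; maximin = 10.
Column maxima: Hold → 10, Counter → 10; minimax = 10.
maximin = minimax = 10, so a saddle point exists.

Yes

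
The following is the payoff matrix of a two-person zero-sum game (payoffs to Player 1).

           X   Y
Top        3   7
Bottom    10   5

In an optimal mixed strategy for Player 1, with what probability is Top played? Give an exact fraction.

Row minima: Top → 3, Bottom → 5; maximin = 5.
Column maxima: X → 10, Y → 7; minimax = 7.
5 ≠ 7, so there is no saddle point; optimal play is mixed.
Let Player 1 play Top with probability p. Expected payoff against X: 3p + 10(1−p) = −7p + 10; against Y: 7p + 5(1−p) = 2p + 5.
Setting these equal: −7p + 10 = 2p + 5 ⇒ −9p = -5 ⇒ p = 5/9, and the value is (-7)·(5/9) + 10 = 55/9.
For Player 2: with q = P(X), equating Top's and Bottom's payoffs gives −4q + 7 = 5q + 5 ⇒ q = 2/9.

5/9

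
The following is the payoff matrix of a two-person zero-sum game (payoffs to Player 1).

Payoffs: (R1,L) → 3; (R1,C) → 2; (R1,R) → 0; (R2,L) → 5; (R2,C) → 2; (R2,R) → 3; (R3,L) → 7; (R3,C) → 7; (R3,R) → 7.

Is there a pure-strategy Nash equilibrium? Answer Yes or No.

Row minima: R1 → 0, R2 → 2, R3 → 7; maximin = 7.
Column maxima: L → 7, C → 7, R → 7; minimax = 7.
maximin = minimax = 7, so a saddle point exists.

Yes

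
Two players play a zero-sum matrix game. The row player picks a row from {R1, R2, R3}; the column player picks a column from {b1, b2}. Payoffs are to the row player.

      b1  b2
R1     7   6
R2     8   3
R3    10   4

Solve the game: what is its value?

Row minima: R1 → 6, R2 → 3, R3 → 4; maximin = 6.
Column maxima: b1 → 10, b2 → 6; minimax = 6.
Since maximin = minimax = 6, there is a saddle point and the value is 6.

6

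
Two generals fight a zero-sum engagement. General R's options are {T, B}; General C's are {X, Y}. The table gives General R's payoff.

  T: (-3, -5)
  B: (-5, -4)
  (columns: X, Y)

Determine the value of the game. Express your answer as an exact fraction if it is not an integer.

-13/3

Row minima: T → -5, B → -5; maximin = -5.
Column maxima: X → -3, Y → -4; minimax = -4.
-5 ≠ -4, so there is no saddle point; optimal play is mixed.
Let General R play T with probability p. Expected payoff against X: (-3)p + (-5)(1−p) = 2p − 5; against Y: (-5)p + (-4)(1−p) = −p − 4.
Setting these equal: 2p − 5 = −p − 4 ⇒ 3p = 1 ⇒ p = 1/3, and the value is (2)·(1/3) − 5 = -13/3.
For General C: with q = P(X), equating T's and B's payoffs gives 2q − 5 = −q − 4 ⇒ q = 1/3.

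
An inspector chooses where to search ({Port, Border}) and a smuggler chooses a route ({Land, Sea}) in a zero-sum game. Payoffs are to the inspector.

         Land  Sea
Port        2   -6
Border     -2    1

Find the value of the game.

-10/11

Row minima: Port → -6, Border → -2; maximin = -2.
Column maxima: Land → 2, Sea → 1; minimax = 1.
-2 ≠ 1, so there is no saddle point; optimal play is mixed.
Let the inspector play Port with probability p. Expected payoff against Land: 2p + (-2)(1−p) = 4p − 2; against Sea: (-6)p + 1(1−p) = −7p + 1.
Setting these equal: 4p − 2 = −7p + 1 ⇒ 11p = 3 ⇒ p = 3/11, and the value is (4)·(3/11) − 2 = -10/11.
For the smuggler: with q = P(Land), equating Port's and Border's payoffs gives 8q − 6 = −3q + 1 ⇒ q = 7/11.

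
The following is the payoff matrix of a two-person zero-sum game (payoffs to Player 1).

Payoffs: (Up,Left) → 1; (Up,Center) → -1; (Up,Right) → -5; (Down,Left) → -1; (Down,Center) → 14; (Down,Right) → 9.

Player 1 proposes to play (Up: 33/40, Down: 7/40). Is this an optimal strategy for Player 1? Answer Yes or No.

Against Left this mix gives (33/40)·1 + (7/40)·(-1) = 13/20.
Against Center this mix gives (33/40)·(-1) + (7/40)·14 = 13/8.
Against Right this mix gives (33/40)·(-5) + (7/40)·9 = -51/20.
Player 2 will play Right, holding Player 1 to -51/20. Shifting weight toward the row that does better against Right would raise this floor (the equalizing mix achieves 1/4 against both Right and Left), so the proposed strategy is not optimal.

No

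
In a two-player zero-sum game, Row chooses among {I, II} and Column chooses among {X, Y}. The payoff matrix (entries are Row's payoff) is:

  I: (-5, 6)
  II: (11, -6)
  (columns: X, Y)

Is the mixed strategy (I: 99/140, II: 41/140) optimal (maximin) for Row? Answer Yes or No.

Against X this mix gives (99/140)·(-5) + (41/140)·11 = -11/35.
Against Y this mix gives (99/140)·6 + (41/140)·(-6) = 87/35.
Column will play X, holding Row to -11/35. Shifting weight toward the row that does better against X would raise this floor (the equalizing mix achieves 9/7 against both X and Y), so the proposed strategy is not optimal.

No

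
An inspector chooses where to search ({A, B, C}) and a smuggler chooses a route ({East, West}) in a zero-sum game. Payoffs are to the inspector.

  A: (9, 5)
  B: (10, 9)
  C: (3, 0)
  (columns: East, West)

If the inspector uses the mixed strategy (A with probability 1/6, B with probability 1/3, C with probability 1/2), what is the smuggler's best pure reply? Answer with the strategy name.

West

If the smuggler plays East, the inspector's expected payoff is (1/6)·9 + (1/3)·10 + (1/2)·3 = 19/3.
If the smuggler plays West, the inspector's expected payoff is (1/6)·5 + (1/3)·9 + (1/2)·0 = 23/6.
The smuggler minimizes the inspector's payoff; the smallest is 23/6, so the best response is West.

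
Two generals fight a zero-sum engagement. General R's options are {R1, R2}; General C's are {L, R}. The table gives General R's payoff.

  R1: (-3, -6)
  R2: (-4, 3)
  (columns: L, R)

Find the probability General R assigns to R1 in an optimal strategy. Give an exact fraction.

Row minima: R1 → -6, R2 → -4; maximin = -4.
Column maxima: L → -3, R → 3; minimax = -3.
-4 ≠ -3, so there is no saddle point; optimal play is mixed.
Let General R play R1 with probability p. Expected payoff against L: (-3)p + (-4)(1−p) = p − 4; against R: (-6)p + 3(1−p) = −9p + 3.
Setting these equal: p − 4 = −9p + 3 ⇒ 10p = 7 ⇒ p = 7/10, and the value is (1)·(7/10) − 4 = -33/10.
For General C: with q = P(L), equating R1's and R2's payoffs gives 3q − 6 = −7q + 3 ⇒ q = 9/10.

7/10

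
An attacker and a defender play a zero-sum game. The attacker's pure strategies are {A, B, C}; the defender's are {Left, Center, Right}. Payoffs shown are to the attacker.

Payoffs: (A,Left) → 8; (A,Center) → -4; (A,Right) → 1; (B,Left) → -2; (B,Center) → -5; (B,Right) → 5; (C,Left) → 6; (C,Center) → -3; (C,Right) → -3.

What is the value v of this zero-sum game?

-3

Row minima: A → -4, B → -5, C → -3; maximin = -3.
Column maxima: Left → 8, Center → -3, Right → 5; minimax = -3.
Since maximin = minimax = -3, there is a saddle point and the value is -3.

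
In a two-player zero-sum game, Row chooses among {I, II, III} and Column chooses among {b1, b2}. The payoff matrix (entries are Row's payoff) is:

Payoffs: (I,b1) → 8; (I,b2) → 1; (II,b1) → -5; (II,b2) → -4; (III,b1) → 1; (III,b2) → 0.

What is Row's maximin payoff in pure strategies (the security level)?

Row minima: I → 1, II → -5, III → 0.
The best of these is 1.

1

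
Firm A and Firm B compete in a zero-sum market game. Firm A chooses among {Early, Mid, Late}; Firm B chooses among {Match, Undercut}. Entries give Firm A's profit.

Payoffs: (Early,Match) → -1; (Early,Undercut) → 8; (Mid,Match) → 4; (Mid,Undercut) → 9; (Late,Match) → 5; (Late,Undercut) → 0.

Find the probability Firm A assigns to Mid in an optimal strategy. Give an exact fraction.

Row minima: Early → -1, Mid → 4, Late → 0; maximin = 4.
Column maxima: Match → 5, Undercut → 9; minimax = 5.
4 ≠ 5, so there is no saddle point; optimal play is mixed.
Early is strictly dominated by Mid, so Firm A never plays it.
On the remaining 2×2 (Mid, Late vs Match, Undercut):
Let Firm A play Mid with probability p. Expected payoff against Match: 4p + 5(1−p) = −p + 5; against Undercut: 9p + 0(1−p) = 9p.
Setting these equal: −p + 5 = 9p ⇒ −10p = -5 ⇒ p = 1/2, and the value is (-1)·(1/2) + 5 = 9/2.
For Firm B: with q = P(Match), equating Mid's and Late's payoffs gives −5q + 9 = 5q ⇒ q = 9/10.

1/2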